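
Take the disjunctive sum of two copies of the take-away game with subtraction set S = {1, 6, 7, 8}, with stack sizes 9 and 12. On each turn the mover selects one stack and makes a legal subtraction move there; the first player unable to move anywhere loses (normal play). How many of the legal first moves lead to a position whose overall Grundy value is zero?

All stacks use S = {1, 6, 7, 8}:
n :  0  1  2  3  4  5  6  7  8  9 10 11 12
G :  0  1  0  1  0  1  2  3  2  3  2  3  4
Stack A: G(9) = 3.
Stack B: G(12) = 4.
Combined Grundy value = 3 ⊕ 4 = 7.
A winning move leaves total XOR = 0, i.e. changes one component's Grundy value g to g ⊕ X where X is the current total.
Stack A: need g' = 3⊕7 = 4. Options: 9−1→G=2, 9−6→G=1, 9−7→G=0, 9−8→G=1. Hits: 0.
Stack B: need g' = 4⊕7 = 3. Options: 12−1→G=3, 12−6→G=2, 12−7→G=1, 12−8→G=0. Hits: 1.

1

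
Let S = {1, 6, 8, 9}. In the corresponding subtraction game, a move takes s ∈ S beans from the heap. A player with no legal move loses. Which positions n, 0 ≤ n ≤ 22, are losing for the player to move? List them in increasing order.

G(0) = 0
G(1) = mex{0} = 1
G(2) = mex{1} = 0
G(3) = mex{0} = 1
G(4) = mex{1} = 0
G(5) = mex{0} = 1
G(6) = mex{1,0} = 2
G(7) = mex{2,1} = 0
G(8) = mex{0,0,0} = 1
G(9) = mex{1,1,1,0} = 2
G(10) = mex{2,0,0,1} = 3
G(11) = mex{3,1,1,0} = 2
G(12) = mex{2,2,0,1} = 3
G(13) = mex{3,0,1,0} = 2
G(14) = mex{2,1,2,1} = 0
G(15) = mex{0,2,0,2} = 1
G(16) = mex{1,3,1,0} = 2
G(17) = mex{2,2,2,1} = 0
G(18) = mex{0,3,3,2} = 1
G(19) = mex{1,2,2,3} = 0
G(20) = mex{0,0,3,2} = 1
G(21) = mex{1,1,2,3} = 0
G(22) = mex{0,2,0,2} = 1
P-positions are exactly the n with G(n) = 0.

0, 2, 4, 7, 14, 17, 19, 21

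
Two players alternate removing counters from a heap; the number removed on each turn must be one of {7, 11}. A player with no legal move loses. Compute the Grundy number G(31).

1

n :  0  1  2  3  4  5  6  7  8  9 10 11 12 13 14 15 16 17 18 19 20 21 22 23 24 25 26 27 28 29 30 31
G :  0  0  0  0  0  0  0  1  1  1  1  1  1  1  2  2  2  2  0  0  0  0  0  0  0  1  1  1  1  1  1  1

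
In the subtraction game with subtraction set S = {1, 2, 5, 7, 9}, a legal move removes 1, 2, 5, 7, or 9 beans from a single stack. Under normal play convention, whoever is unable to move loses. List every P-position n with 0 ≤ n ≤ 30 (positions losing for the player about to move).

G(0) = 0
G(1) = mex{0} = 1
G(2) = mex{1,0} = 2
G(3) = mex{2,1} = 0
G(4) = mex{0,2} = 1
G(5) = mex{1,0,0} = 2
G(6) = mex{2,1,1} = 0
G(7) = mex{0,2,2,0} = 1
G(8) = mex{1,0,0,1} = 2
G(9) = mex{2,1,1,2,0} = 3
G(10) = mex{3,2,2,0,1} = 4
G(11) = mex{4,3,0,1,2} = 5
G(12) = mex{5,4,1,2,0} = 3
G(13) = mex{3,5,2,0,1} = 4
G(14) = mex{4,3,3,1,2} = 0
G(15) = mex{0,4,4,2,0} = 1
G(16) = mex{1,0,5,3,1} = 2
G(17) = mex{2,1,3,4,2} = 0
G(18) = mex{0,2,4,5,3} = 1
G(19) = mex{1,0,0,3,4} = 2
G(20) = mex{2,1,1,4,5} = 0
G(21) = mex{0,2,2,0,3} = 1
G(22) = mex{1,0,0,1,4} = 2
G(23) = mex{2,1,1,2,0} = 3
G(24) = mex{3,2,2,0,1} = 4
G(25) = mex{4,3,0,1,2} = 5
G(26) = mex{5,4,1,2,0} = 3
G(27) = mex{3,5,2,0,1} = 4
G(28) = mex{4,3,3,1,2} = 0
G(29) = mex{0,4,4,2,0} = 1
G(30) = mex{1,0,5,3,1} = 2
P-positions are exactly the n with G(n) = 0.

0, 3, 6, 14, 17, 20, 28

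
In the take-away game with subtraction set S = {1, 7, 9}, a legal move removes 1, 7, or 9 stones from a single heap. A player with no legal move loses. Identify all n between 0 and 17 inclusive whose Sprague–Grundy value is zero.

0, 2, 4, 6, 8, 10, 12, 14, 16

n :  0  1  2  3  4  5  6  7  8  9 10 11 12 13 14 15 16 17
G :  0  1  0  1  0  1  0  1  0  1  0  1  0  1  0  1  0  1
P-positions are exactly the n with G(n) = 0.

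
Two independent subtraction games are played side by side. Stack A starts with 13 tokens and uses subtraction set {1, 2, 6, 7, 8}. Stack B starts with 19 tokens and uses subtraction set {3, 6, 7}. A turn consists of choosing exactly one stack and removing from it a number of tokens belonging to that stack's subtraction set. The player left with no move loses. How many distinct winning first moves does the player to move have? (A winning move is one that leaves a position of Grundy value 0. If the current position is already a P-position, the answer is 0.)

2

Stack A, S = {1, 2, 6, 7, 8}:
n :  0  1  2  3  4  5  6  7  8  9 10 11 12 13
G :  0  1  2  0  1  2  3  4  5  3  4  5  0  1
G_A(13) = 1.
Stack B, S = {3, 6, 7}:
n :  0  1  2  3  4  5  6  7  8  9 10 11 12 13 14 15 16 17 18 19
G :  0  0  0  1  1  1  2  2  2  3  0  0  0  1  1  1  2  2  2  3
G_B(19) = 3.
Combined Grundy value = 1 ⊕ 3 = 2.
A winning move leaves total XOR = 0, i.e. changes one component's Grundy value g to g ⊕ X where X is the current total.
Stack A: need g' = 1⊕2 = 3. Options: 13−1→G=0, 13−2→G=5, 13−6→G=4, 13−7→G=3, 13−8→G=2. Hits: 1.
Stack B: need g' = 3⊕2 = 1. Options: 19−3→G=2, 19−6→G=1, 19−7→G=0. Hits: 1.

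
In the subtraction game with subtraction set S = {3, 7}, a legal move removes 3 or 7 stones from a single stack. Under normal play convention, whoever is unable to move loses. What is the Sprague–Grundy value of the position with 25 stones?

G(0) = 0
G(1) = mex{} = 0
G(2) = mex{} = 0
G(3) = mex{0} = 1
G(4) = mex{0} = 1
G(5) = mex{0} = 1
G(6) = mex{1} = 0
G(7) = mex{1,0} = 2
G(8) = mex{1,0} = 2
G(9) = mex{0,0} = 1
G(10) = mex{2,1} = 0
G(11) = mex{2,1} = 0
G(12) = mex{1,1} = 0
G(13) = mex{0,0} = 1
G(14) = mex{0,2} = 1
G(15) = mex{0,2} = 1
G(16) = mex{1,1} = 0
G(17) = mex{1,0} = 2
G(18) = mex{1,0} = 2
G(19) = mex{0,0} = 1
G(20) = mex{2,1} = 0
G(21) = mex{2,1} = 0
G(22) = mex{1,1} = 0
G(23) = mex{0,0} = 1
G(24) = mex{0,2} = 1
G(25) = mex{0,2} = 1

1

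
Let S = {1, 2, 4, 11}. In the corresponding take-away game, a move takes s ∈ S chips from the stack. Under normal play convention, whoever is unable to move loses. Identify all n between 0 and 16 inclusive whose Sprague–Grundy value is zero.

0, 3, 6, 9, 12, 15

n :  0  1  2  3  4  5  6  7  8  9 10 11 12 13 14 15 16
G :  0  1  2  0  1  2  0  1  2  0  1  2  0  1  2  0  1
P-positions are exactly the n with G(n) = 0.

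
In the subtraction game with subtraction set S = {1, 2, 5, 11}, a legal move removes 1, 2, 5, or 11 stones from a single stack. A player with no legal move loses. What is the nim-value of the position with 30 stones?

0

G(0) = 0
G(1) = mex{0} = 1
G(2) = mex{1,0} = 2
G(3) = mex{2,1} = 0
G(4) = mex{0,2} = 1
G(5) = mex{1,0,0} = 2
G(6) = mex{2,1,1} = 0
G(7) = mex{0,2,2} = 1
G(8) = mex{1,0,0} = 2
G(9) = mex{2,1,1} = 0
G(10) = mex{0,2,2} = 1
G(11) = mex{1,0,0,0} = 2
G(12) = mex{2,1,1,1} = 0
G(13) = mex{0,2,2,2} = 1
G(14) = mex{1,0,0,0} = 2
G(15) = mex{2,1,1,1} = 0
G(16) = mex{0,2,2,2} = 1
G(17) = mex{1,0,0,0} = 2
G(18) = mex{2,1,1,1} = 0
G(19) = mex{0,2,2,2} = 1
G(20) = mex{1,0,0,0} = 2
G(21) = mex{2,1,1,1} = 0
G(22) = mex{0,2,2,2} = 1
G(23) = mex{1,0,0,0} = 2
G(24) = mex{2,1,1,1} = 0
G(25) = mex{0,2,2,2} = 1
G(26) = mex{1,0,0,0} = 2
G(27) = mex{2,1,1,1} = 0
G(28) = mex{0,2,2,2} = 1
G(29) = mex{1,0,0,0} = 2
G(30) = mex{2,1,1,1} = 0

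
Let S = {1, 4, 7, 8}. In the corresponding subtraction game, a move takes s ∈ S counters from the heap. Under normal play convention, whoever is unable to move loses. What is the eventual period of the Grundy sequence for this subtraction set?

25

n :  0  1  2  3  4  5  6  7  8  9 10 11 12 13 14 15 16 17 18 19 20 21 22 23 24 25 26 27 28 29 30 31 32 33 34 35 36 37 38 39 40 41 42 43 44 45 46 47 48 49 50 51
G :  0  1  0  1  2  0  1  2  3  2  3  0  1  3  0  1  0  1  2  3  2  4  3  2  3  0  1  0  1  2  0  1  2  3  2  3  0  1  3  0  1  0  1  2  3  2  4  3  2  3  0  1
G(n+25) = G(n) holds for n = 0,…,7 (a full window of length max(S) = 8), so the sequence is purely periodic with period 25.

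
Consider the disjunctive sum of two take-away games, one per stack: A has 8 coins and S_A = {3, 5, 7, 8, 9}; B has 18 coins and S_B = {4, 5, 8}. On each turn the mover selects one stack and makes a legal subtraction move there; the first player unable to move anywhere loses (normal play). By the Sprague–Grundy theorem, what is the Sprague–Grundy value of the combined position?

3

Stack A, S = {3, 5, 7, 8, 9}:
G(0) = 0
G(1) = mex{} = 0
G(2) = mex{} = 0
G(3) = mex{0} = 1
G(4) = mex{0} = 1
G(5) = mex{0,0} = 1
G(6) = mex{1,0} = 2
G(7) = mex{1,0,0} = 2
G(8) = mex{1,1,0,0} = 2
G_A(8) = 2.
Stack B, S = {4, 5, 8}:
n :  0  1  2  3  4  5  6  7  8  9 10 11 12 13 14 15 16 17 18
G :  0  0  0  0  1  1  1  1  2  2  2  2  0  0  0  0  1  1  1
G_B(18) = 1.
Combined Grundy value = 2 ⊕ 1 = 3.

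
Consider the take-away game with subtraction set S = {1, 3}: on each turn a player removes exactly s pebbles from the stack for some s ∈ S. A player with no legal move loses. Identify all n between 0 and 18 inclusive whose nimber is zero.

0, 2, 4, 6, 8, 10, 12, 14, 16, 18

G(0) = 0
G(1) = mex{0} = 1
G(2) = mex{1} = 0
G(3) = mex{0,0} = 1
G(4) = mex{1,1} = 0
G(5) = mex{0,0} = 1
G(6) = mex{1,1} = 0
G(7) = mex{0,0} = 1
G(8) = mex{1,1} = 0
G(9) = mex{0,0} = 1
G(10) = mex{1,1} = 0
G(11) = mex{0,0} = 1
G(12) = mex{1,1} = 0
G(13) = mex{0,0} = 1
G(14) = mex{1,1} = 0
G(15) = mex{0,0} = 1
G(16) = mex{1,1} = 0
G(17) = mex{0,0} = 1
G(18) = mex{1,1} = 0
P-positions are exactly the n with G(n) = 0.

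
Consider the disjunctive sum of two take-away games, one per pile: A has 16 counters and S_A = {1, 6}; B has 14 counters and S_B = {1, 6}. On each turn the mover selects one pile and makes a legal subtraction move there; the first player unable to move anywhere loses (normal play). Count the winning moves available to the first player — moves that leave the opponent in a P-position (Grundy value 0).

Pile A, S = {1, 6}:
n :  0  1  2  3  4  5  6  7  8  9 10 11 12 13 14 15 16
G :  0  1  0  1  0  1  2  0  1  0  1  0  1  2  0  1  0
G_A(16) = 0.
Pile B, S = {1, 6}:
G(0) = 0
G(1) = mex{0} = 1
G(2) = mex{1} = 0
G(3) = mex{0} = 1
G(4) = mex{1} = 0
G(5) = mex{0} = 1
G(6) = mex{1,0} = 2
G(7) = mex{2,1} = 0
G(8) = mex{0,0} = 1
G(9) = mex{1,1} = 0
G(10) = mex{0,0} = 1
G(11) = mex{1,1} = 0
G(12) = mex{0,2} = 1
G(13) = mex{1,0} = 2
G(14) = mex{2,1} = 0
G_B(14) = 0.
Combined Grundy value = 0 ⊕ 0 = 0.
A winning move leaves total XOR = 0, i.e. changes one component's Grundy value g to g ⊕ X where X is the current total.
Pile A: target g' = 0⊕0 = 0, but every legal move changes the Grundy value (mex property), so 0 moves.
Pile B: target g' = 0⊕0 = 0, but every legal move changes the Grundy value (mex property), so 0 moves.

0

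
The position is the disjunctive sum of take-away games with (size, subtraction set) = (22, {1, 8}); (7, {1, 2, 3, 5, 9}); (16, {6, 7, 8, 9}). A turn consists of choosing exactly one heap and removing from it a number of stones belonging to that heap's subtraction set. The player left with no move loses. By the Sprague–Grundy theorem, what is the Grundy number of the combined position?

Heap A, S = {1, 8}:
G(0) = 0
G(1) = mex{0} = 1
G(2) = mex{1} = 0
G(3) = mex{0} = 1
G(4) = mex{1} = 0
G(5) = mex{0} = 1
G(6) = mex{1} = 0
G(7) = mex{0} = 1
G(8) = mex{1,0} = 2
G(9) = mex{2,1} = 0
G(10) = mex{0,0} = 1
G(11) = mex{1,1} = 0
G(12) = mex{0,0} = 1
G(13) = mex{1,1} = 0
G(14) = mex{0,0} = 1
G(15) = mex{1,1} = 0
G(16) = mex{0,2} = 1
G(17) = mex{1,0} = 2
G(18) = mex{2,1} = 0
G(19) = mex{0,0} = 1
G(20) = mex{1,1} = 0
G(21) = mex{0,0} = 1
G(22) = mex{1,1} = 0
G_A(22) = 0.
Heap B, S = {1, 2, 3, 5, 9}:
G(0) = 0
G(1) = mex{0} = 1
G(2) = mex{1,0} = 2
G(3) = mex{2,1,0} = 3
G(4) = mex{3,2,1} = 0
G(5) = mex{0,3,2,0} = 1
G(6) = mex{1,0,3,1} = 2
G(7) = mex{2,1,0,2} = 3
G_B(7) = 3.
Heap C, S = {6, 7, 8, 9}:
G(0) = 0
G(1) = mex{} = 0
G(2) = mex{} = 0
G(3) = mex{} = 0
G(4) = mex{} = 0
G(5) = mex{} = 0
G(6) = mex{0} = 1
G(7) = mex{0,0} = 1
G(8) = mex{0,0,0} = 1
G(9) = mex{0,0,0,0} = 1
G(10) = mex{0,0,0,0} = 1
G(11) = mex{0,0,0,0} = 1
G(12) = mex{1,0,0,0} = 2
G(13) = mex{1,1,0,0} = 2
G(14) = mex{1,1,1,0} = 2
G(15) = mex{1,1,1,1} = 0
G(16) = mex{1,1,1,1} = 0
G_C(16) = 0.
Combined Grundy value = 0 ⊕ 3 ⊕ 0 = 3.

3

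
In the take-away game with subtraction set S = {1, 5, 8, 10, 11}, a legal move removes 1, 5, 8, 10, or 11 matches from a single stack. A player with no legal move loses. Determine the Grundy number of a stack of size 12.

n :  0  1  2  3  4  5  6  7  8  9 10 11 12
G :  0  1  0  1  0  1  0  1  2  3  2  3  2

2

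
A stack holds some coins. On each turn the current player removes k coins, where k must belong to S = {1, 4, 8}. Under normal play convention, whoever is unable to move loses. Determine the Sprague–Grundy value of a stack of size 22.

3

n :  0  1  2  3  4  5  6  7  8  9 10 11 12 13 14 15 16 17 18 19 20 21 22
G :  0  1  0  1  2  0  1  0  1  2  3  2  0  1  0  1  2  0  1  0  1  2  3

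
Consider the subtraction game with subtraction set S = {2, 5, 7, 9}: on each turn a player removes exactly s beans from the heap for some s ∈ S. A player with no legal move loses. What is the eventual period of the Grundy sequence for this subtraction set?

26

G(0) = 0
G(1) = mex{} = 0
G(2) = mex{0} = 1
G(3) = mex{0} = 1
G(4) = mex{1} = 0
G(5) = mex{1,0} = 2
G(6) = mex{0,0} = 1
G(7) = mex{2,1,0} = 3
G(8) = mex{1,1,0} = 2
G(9) = mex{3,0,1,0} = 2
G(10) = mex{2,2,1,0} = 3
G(11) = mex{2,1,0,1} = 3
G(12) = mex{3,3,2,1} = 0
G(13) = mex{3,2,1,0} = 4
G(14) = mex{0,2,3,2} = 1
G(15) = mex{4,3,2,1} = 0
G(16) = mex{1,3,2,3} = 0
G(17) = mex{0,0,3,2} = 1
G(18) = mex{0,4,3,2} = 1
G(19) = mex{1,1,0,3} = 2
G(20) = mex{1,0,4,3} = 2
G(21) = mex{2,0,1,0} = 3
G(22) = mex{2,1,0,4} = 3
G(23) = mex{3,1,0,1} = 2
G(24) = mex{3,2,1,0} = 4
G(25) = mex{2,2,1,0} = 3
G(26) = mex{4,3,2,1} = 0
G(27) = mex{3,3,2,1} = 0
G(28) = mex{0,2,3,2} = 1
G(29) = mex{0,4,3,2} = 1
G(30) = mex{1,3,2,3} = 0
G(31) = mex{1,0,4,3} = 2
G(32) = mex{0,0,3,2} = 1
G(33) = mex{2,1,0,4} = 3
G(34) = mex{1,1,0,3} = 2
G(35) = mex{3,0,1,0} = 2
G(36) = mex{2,2,1,0} = 3
G(37) = mex{2,1,0,1} = 3
G(38) = mex{3,3,2,1} = 0
G(39) = mex{3,2,1,0} = 4
G(40) = mex{0,2,3,2} = 1
G(41) = mex{4,3,2,1} = 0
G(42) = mex{1,3,2,3} = 0
G(43) = mex{0,0,3,2} = 1
G(44) = mex{0,4,3,2} = 1
G(45) = mex{1,1,0,3} = 2
G(46) = mex{1,0,4,3} = 2
G(47) = mex{2,0,1,0} = 3
G(48) = mex{2,1,0,4} = 3
G(49) = mex{3,1,0,1} = 2
G(50) = mex{3,2,1,0} = 4
G(51) = mex{2,2,1,0} = 3
G(52) = mex{4,3,2,1} = 0
G(53) = mex{3,3,2,1} = 0
G(n+26) = G(n) holds for n = 0,…,8 (a full window of length max(S) = 9), so the sequence is purely periodic with period 26.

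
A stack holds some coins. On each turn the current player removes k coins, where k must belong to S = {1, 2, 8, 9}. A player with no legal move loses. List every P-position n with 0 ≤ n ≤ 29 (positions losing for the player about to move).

0, 3, 6, 10, 13, 16, 20, 23, 26

n :  0  1  2  3  4  5  6  7  8  9 10 11 12 13 14 15 16 17 18 19 20 21 22 23 24 25 26 27 28 29
G :  0  1  2  0  1  2  0  1  2  3  0  1  2  0  1  2  0  1  2  3  0  1  2  0  1  2  0  1  2  3
P-positions are exactly the n with G(n) = 0.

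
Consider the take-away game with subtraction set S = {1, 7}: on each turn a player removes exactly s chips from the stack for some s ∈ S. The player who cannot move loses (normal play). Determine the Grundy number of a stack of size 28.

G(0) = 0
G(1) = mex{0} = 1
G(2) = mex{1} = 0
G(3) = mex{0} = 1
G(4) = mex{1} = 0
G(5) = mex{0} = 1
G(6) = mex{1} = 0
G(7) = mex{0,0} = 1
G(8) = mex{1,1} = 0
G(9) = mex{0,0} = 1
G(10) = mex{1,1} = 0
G(11) = mex{0,0} = 1
G(12) = mex{1,1} = 0
G(13) = mex{0,0} = 1
G(14) = mex{1,1} = 0
G(15) = mex{0,0} = 1
G(16) = mex{1,1} = 0
G(17) = mex{0,0} = 1
G(18) = mex{1,1} = 0
G(19) = mex{0,0} = 1
G(20) = mex{1,1} = 0
G(21) = mex{0,0} = 1
G(22) = mex{1,1} = 0
G(23) = mex{0,0} = 1
G(24) = mex{1,1} = 0
G(25) = mex{0,0} = 1
G(26) = mex{1,1} = 0
G(27) = mex{0,0} = 1
G(28) = mex{1,1} = 0

0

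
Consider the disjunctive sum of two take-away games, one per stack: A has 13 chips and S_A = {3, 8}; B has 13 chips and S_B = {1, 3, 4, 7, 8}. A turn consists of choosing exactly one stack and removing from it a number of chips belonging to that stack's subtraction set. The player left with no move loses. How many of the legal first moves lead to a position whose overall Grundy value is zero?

0

Stack A, S = {3, 8}:
n :  0  1  2  3  4  5  6  7  8  9 10 11 12 13
G :  0  0  0  1  1  1  0  0  2  1  1  0  0  0
G_A(13) = 0.
Stack B, S = {1, 3, 4, 7, 8}:
n :  0  1  2  3  4  5  6  7  8  9 10 11 12 13
G :  0  1  0  1  2  3  2  3  4  5  4  0  1  0
G_B(13) = 0.
Combined Grundy value = 0 ⊕ 0 = 0.
A winning move leaves total XOR = 0, i.e. changes one component's Grundy value g to g ⊕ X where X is the current total.
Stack A: target g' = 0⊕0 = 0, but every legal move changes the Grundy value (mex property), so 0 moves.
Stack B: target g' = 0⊕0 = 0, but every legal move changes the Grundy value (mex property), so 0 moves.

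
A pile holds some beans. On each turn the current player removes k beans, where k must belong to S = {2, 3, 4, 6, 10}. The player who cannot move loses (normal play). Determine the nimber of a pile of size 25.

G(0) = 0
G(1) = mex{} = 0
G(2) = mex{0} = 1
G(3) = mex{0,0} = 1
G(4) = mex{1,0,0} = 2
G(5) = mex{1,1,0} = 2
G(6) = mex{2,1,1,0} = 3
G(7) = mex{2,2,1,0} = 3
G(8) = mex{3,2,2,1} = 0
G(9) = mex{3,3,2,1} = 0
G(10) = mex{0,3,3,2,0} = 1
G(11) = mex{0,0,3,2,0} = 1
G(12) = mex{1,0,0,3,1} = 2
G(13) = mex{1,1,0,3,1} = 2
G(14) = mex{2,1,1,0,2} = 3
G(15) = mex{2,2,1,0,2} = 3
G(16) = mex{3,2,2,1,3} = 0
G(17) = mex{3,3,2,1,3} = 0
G(18) = mex{0,3,3,2,0} = 1
G(19) = mex{0,0,3,2,0} = 1
G(20) = mex{1,0,0,3,1} = 2
G(21) = mex{1,1,0,3,1} = 2
G(22) = mex{2,1,1,0,2} = 3
G(23) = mex{2,2,1,0,2} = 3
G(24) = mex{3,2,2,1,3} = 0
G(25) = mex{3,3,2,1,3} = 0

0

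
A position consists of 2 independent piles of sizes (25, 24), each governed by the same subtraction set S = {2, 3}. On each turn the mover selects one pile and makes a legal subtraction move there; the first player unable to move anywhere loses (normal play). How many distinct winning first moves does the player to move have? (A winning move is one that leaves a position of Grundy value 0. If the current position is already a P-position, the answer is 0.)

All piles use S = {2, 3}:
n :  0  1  2  3  4  5  6  7  8  9 10 11 12 13 14 15 16 17 18 19 20 21 22 23 24 25
G :  0  0  1  1  2  0  0  1  1  2  0  0  1  1  2  0  0  1  1  2  0  0  1  1  2  0
Pile A: G(25) = 0.
Pile B: G(24) = 2.
Combined Grundy value = 0 ⊕ 2 = 2.
A winning move leaves total XOR = 0, i.e. changes one component's Grundy value g to g ⊕ X where X is the current total.
Pile A: need g' = 0⊕2 = 2. Options: 25−2→G=1, 25−3→G=1. Hits: 0.
Pile B: need g' = 2⊕2 = 0. Options: 24−2→G=1, 24−3→G=0. Hits: 1.

1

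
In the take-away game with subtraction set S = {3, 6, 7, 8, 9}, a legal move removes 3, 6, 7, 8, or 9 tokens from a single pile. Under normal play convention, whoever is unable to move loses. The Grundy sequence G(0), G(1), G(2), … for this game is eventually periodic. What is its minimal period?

n :  0  1  2  3  4  5  6  7  8  9 10 11 12 13 14 15 16 17 18 19 20 21 22 23 24 25
G :  0  0  0  1  1  1  2  2  2  3  3  3  0  0  0  1  1  1  2  2  2  3  3  3  0  0
G(n+12) = G(n) holds for n = 0,…,8 (a full window of length max(S) = 9), so the sequence is purely periodic with period 12.

12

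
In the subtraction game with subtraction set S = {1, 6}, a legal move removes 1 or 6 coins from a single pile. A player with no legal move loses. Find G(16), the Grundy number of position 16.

0

G(0) = 0
G(1) = mex{0} = 1
G(2) = mex{1} = 0
G(3) = mex{0} = 1
G(4) = mex{1} = 0
G(5) = mex{0} = 1
G(6) = mex{1,0} = 2
G(7) = mex{2,1} = 0
G(8) = mex{0,0} = 1
G(9) = mex{1,1} = 0
G(10) = mex{0,0} = 1
G(11) = mex{1,1} = 0
G(12) = mex{0,2} = 1
G(13) = mex{1,0} = 2
G(14) = mex{2,1} = 0
G(15) = mex{0,0} = 1
G(16) = mex{1,1} = 0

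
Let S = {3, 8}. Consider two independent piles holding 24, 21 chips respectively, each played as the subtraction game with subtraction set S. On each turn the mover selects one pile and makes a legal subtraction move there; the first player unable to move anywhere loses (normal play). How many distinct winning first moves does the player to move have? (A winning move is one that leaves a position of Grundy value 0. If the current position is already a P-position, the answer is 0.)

All piles use S = {3, 8}:
G(0) = 0
G(1) = mex{} = 0
G(2) = mex{} = 0
G(3) = mex{0} = 1
G(4) = mex{0} = 1
G(5) = mex{0} = 1
G(6) = mex{1} = 0
G(7) = mex{1} = 0
G(8) = mex{1,0} = 2
G(9) = mex{0,0} = 1
G(10) = mex{0,0} = 1
G(11) = mex{2,1} = 0
G(12) = mex{1,1} = 0
G(13) = mex{1,1} = 0
G(14) = mex{0,0} = 1
G(15) = mex{0,0} = 1
G(16) = mex{0,2} = 1
G(17) = mex{1,1} = 0
G(18) = mex{1,1} = 0
G(19) = mex{1,0} = 2
G(20) = mex{0,0} = 1
G(21) = mex{0,0} = 1
G(22) = mex{2,1} = 0
G(23) = mex{1,1} = 0
G(24) = mex{1,1} = 0
Pile A: G(24) = 0.
Pile B: G(21) = 1.
Combined Grundy value = 0 ⊕ 1 = 1.
A winning move leaves total XOR = 0, i.e. changes one component's Grundy value g to g ⊕ X where X is the current total.
Pile A: need g' = 0⊕1 = 1. Options: 24−3→G=1, 24−8→G=1. Hits: 2.
Pile B: need g' = 1⊕1 = 0. Options: 21−3→G=0, 21−8→G=0. Hits: 2.

4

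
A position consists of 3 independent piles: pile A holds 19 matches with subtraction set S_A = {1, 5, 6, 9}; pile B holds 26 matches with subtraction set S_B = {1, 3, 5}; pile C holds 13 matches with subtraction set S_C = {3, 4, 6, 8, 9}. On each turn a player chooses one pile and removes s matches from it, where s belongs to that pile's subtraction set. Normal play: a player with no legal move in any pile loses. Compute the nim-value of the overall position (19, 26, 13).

3

Pile A, S = {1, 5, 6, 9}:
n :  0  1  2  3  4  5  6  7  8  9 10 11 12 13 14 15 16 17 18 19
G :  0  1  0  1  0  1  2  3  2  3  2  3  0  1  0  1  0  1  2  3
G_A(19) = 3.
Pile B, S = {1, 3, 5}:
G(0) = 0
G(1) = mex{0} = 1
G(2) = mex{1} = 0
G(3) = mex{0,0} = 1
G(4) = mex{1,1} = 0
G(5) = mex{0,0,0} = 1
G(6) = mex{1,1,1} = 0
G(7) = mex{0,0,0} = 1
G(8) = mex{1,1,1} = 0
G(9) = mex{0,0,0} = 1
G(10) = mex{1,1,1} = 0
G(11) = mex{0,0,0} = 1
G(12) = mex{1,1,1} = 0
G(13) = mex{0,0,0} = 1
G(14) = mex{1,1,1} = 0
G(15) = mex{0,0,0} = 1
G(16) = mex{1,1,1} = 0
G(17) = mex{0,0,0} = 1
G(18) = mex{1,1,1} = 0
G(19) = mex{0,0,0} = 1
G(20) = mex{1,1,1} = 0
G(21) = mex{0,0,0} = 1
G(22) = mex{1,1,1} = 0
G(23) = mex{0,0,0} = 1
G(24) = mex{1,1,1} = 0
G(25) = mex{0,0,0} = 1
G(26) = mex{1,1,1} = 0
G_B(26) = 0.
Pile C, S = {3, 4, 6, 8, 9}:
n :  0  1  2  3  4  5  6  7  8  9 10 11 12 13
G :  0  0  0  1  1  1  2  2  2  3  3  3  0  0
G_C(13) = 0.
Combined Grundy value = 3 ⊕ 0 ⊕ 0 = 3.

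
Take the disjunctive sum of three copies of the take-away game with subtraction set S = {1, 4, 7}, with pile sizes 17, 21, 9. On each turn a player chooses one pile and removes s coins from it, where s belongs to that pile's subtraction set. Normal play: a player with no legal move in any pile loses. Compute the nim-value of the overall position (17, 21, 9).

0

All piles use S = {1, 4, 7}:
n :  0  1  2  3  4  5  6  7  8  9 10 11 12 13 14 15 16 17 18 19 20 21
G :  0  1  0  1  2  0  1  2  0  1  0  1  2  0  1  2  0  1  0  1  2  0
Pile A: G(17) = 1.
Pile B: G(21) = 0.
Pile C: G(9) = 1.
Combined Grundy value = 1 ⊕ 0 ⊕ 1 = 0.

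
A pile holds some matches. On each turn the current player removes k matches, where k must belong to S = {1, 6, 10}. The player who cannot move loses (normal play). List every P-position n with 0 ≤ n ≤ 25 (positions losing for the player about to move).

0, 2, 4, 7, 9, 11, 16, 18, 20, 23, 25

n :  0  1  2  3  4  5  6  7  8  9 10 11 12 13 14 15 16 17 18 19 20 21 22 23 24 25
G :  0  1  0  1  0  1  2  0  1  0  1  0  1  2  3  2  0  1  0  1  0  1  2  0  1  0
P-positions are exactly the n with G(n) = 0.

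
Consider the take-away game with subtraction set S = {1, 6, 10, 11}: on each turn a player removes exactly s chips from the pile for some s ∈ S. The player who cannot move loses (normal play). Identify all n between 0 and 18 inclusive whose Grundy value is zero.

n :  0  1  2  3  4  5  6  7  8  9 10 11 12 13 14 15 16 17 18
G :  0  1  0  1  0  1  2  0  1  0  1  2  3  2  3  2  0  1  2
P-positions are exactly the n with G(n) = 0.

0, 2, 4, 7, 9, 16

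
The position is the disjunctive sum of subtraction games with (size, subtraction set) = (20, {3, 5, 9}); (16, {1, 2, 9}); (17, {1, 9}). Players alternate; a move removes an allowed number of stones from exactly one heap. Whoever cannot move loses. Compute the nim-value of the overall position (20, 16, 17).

1

Heap A, S = {3, 5, 9}:
G(0) = 0
G(1) = mex{} = 0
G(2) = mex{} = 0
G(3) = mex{0} = 1
G(4) = mex{0} = 1
G(5) = mex{0,0} = 1
G(6) = mex{1,0} = 2
G(7) = mex{1,0} = 2
G(8) = mex{1,1} = 0
G(9) = mex{2,1,0} = 3
G(10) = mex{2,1,0} = 3
G(11) = mex{0,2,0} = 1
G(12) = mex{3,2,1} = 0
G(13) = mex{3,0,1} = 2
G(14) = mex{1,3,1} = 0
G(15) = mex{0,3,2} = 1
G(16) = mex{2,1,2} = 0
G(17) = mex{0,0,0} = 1
G(18) = mex{1,2,3} = 0
G(19) = mex{0,0,3} = 1
G(20) = mex{1,1,1} = 0
G_A(20) = 0.
Heap B, S = {1, 2, 9}:
G(0) = 0
G(1) = mex{0} = 1
G(2) = mex{1,0} = 2
G(3) = mex{2,1} = 0
G(4) = mex{0,2} = 1
G(5) = mex{1,0} = 2
G(6) = mex{2,1} = 0
G(7) = mex{0,2} = 1
G(8) = mex{1,0} = 2
G(9) = mex{2,1,0} = 3
G(10) = mex{3,2,1} = 0
G(11) = mex{0,3,2} = 1
G(12) = mex{1,0,0} = 2
G(13) = mex{2,1,1} = 0
G(14) = mex{0,2,2} = 1
G(15) = mex{1,0,0} = 2
G(16) = mex{2,1,1} = 0
G_B(16) = 0.
Heap C, S = {1, 9}:
n :  0  1  2  3  4  5  6  7  8  9 10 11 12 13 14 15 16 17
G :  0  1  0  1  0  1  0  1  0  1  0  1  0  1  0  1  0  1
G_C(17) = 1.
Combined Grundy value = 0 ⊕ 0 ⊕ 1 = 1.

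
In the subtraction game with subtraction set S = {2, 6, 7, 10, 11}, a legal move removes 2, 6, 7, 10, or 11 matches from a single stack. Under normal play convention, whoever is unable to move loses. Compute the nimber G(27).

n :  0  1  2  3  4  5  6  7  8  9 10 11 12 13 14 15 16 17 18 19 20 21 22 23 24 25 26 27
G :  0  0  1  1  0  0  1  1  2  0  3  1  2  0  3  1  2  0  0  1  1  0  0  1  1  2  0  3

3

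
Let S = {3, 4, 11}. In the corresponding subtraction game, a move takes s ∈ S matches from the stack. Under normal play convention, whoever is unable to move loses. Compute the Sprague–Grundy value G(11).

G(0) = 0
G(1) = mex{} = 0
G(2) = mex{} = 0
G(3) = mex{0} = 1
G(4) = mex{0,0} = 1
G(5) = mex{0,0} = 1
G(6) = mex{1,0} = 2
G(7) = mex{1,1} = 0
G(8) = mex{1,1} = 0
G(9) = mex{2,1} = 0
G(10) = mex{0,2} = 1
G(11) = mex{0,0,0} = 1

1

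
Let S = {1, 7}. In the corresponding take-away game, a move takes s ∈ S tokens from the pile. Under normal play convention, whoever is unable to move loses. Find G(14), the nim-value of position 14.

0

n :  0  1  2  3  4  5  6  7  8  9 10 11 12 13 14
G :  0  1  0  1  0  1  0  1  0  1  0  1  0  1  0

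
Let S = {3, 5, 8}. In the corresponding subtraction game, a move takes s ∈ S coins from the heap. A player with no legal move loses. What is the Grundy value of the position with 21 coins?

3

G(0) = 0
G(1) = mex{} = 0
G(2) = mex{} = 0
G(3) = mex{0} = 1
G(4) = mex{0} = 1
G(5) = mex{0,0} = 1
G(6) = mex{1,0} = 2
G(7) = mex{1,0} = 2
G(8) = mex{1,1,0} = 2
G(9) = mex{2,1,0} = 3
G(10) = mex{2,1,0} = 3
G(11) = mex{2,2,1} = 0
G(12) = mex{3,2,1} = 0
G(13) = mex{3,2,1} = 0
G(14) = mex{0,3,2} = 1
G(15) = mex{0,3,2} = 1
G(16) = mex{0,0,2} = 1
G(17) = mex{1,0,3} = 2
G(18) = mex{1,0,3} = 2
G(19) = mex{1,1,0} = 2
G(20) = mex{2,1,0} = 3
G(21) = mex{2,1,0} = 3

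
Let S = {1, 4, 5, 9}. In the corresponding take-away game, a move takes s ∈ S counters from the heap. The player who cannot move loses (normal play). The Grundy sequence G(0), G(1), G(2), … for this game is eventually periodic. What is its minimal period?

G(0) = 0
G(1) = mex{0} = 1
G(2) = mex{1} = 0
G(3) = mex{0} = 1
G(4) = mex{1,0} = 2
G(5) = mex{2,1,0} = 3
G(6) = mex{3,0,1} = 2
G(7) = mex{2,1,0} = 3
G(8) = mex{3,2,1} = 0
G(9) = mex{0,3,2,0} = 1
G(10) = mex{1,2,3,1} = 0
G(11) = mex{0,3,2,0} = 1
G(12) = mex{1,0,3,1} = 2
G(13) = mex{2,1,0,2} = 3
G(14) = mex{3,0,1,3} = 2
G(15) = mex{2,1,0,2} = 3
G(16) = mex{3,2,1,3} = 0
G(17) = mex{0,3,2,0} = 1
G(18) = mex{1,2,3,1} = 0
G(n+8) = G(n) holds for n = 0,…,8 (a full window of length max(S) = 9), so the sequence is purely periodic with period 8.

8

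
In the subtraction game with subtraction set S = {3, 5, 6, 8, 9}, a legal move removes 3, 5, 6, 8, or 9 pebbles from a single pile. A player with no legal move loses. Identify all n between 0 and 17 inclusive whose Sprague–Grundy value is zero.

G(0) = 0
G(1) = mex{} = 0
G(2) = mex{} = 0
G(3) = mex{0} = 1
G(4) = mex{0} = 1
G(5) = mex{0,0} = 1
G(6) = mex{1,0,0} = 2
G(7) = mex{1,0,0} = 2
G(8) = mex{1,1,0,0} = 2
G(9) = mex{2,1,1,0,0} = 3
G(10) = mex{2,1,1,0,0} = 3
G(11) = mex{2,2,1,1,0} = 3
G(12) = mex{3,2,2,1,1} = 0
G(13) = mex{3,2,2,1,1} = 0
G(14) = mex{3,3,2,2,1} = 0
G(15) = mex{0,3,3,2,2} = 1
G(16) = mex{0,3,3,2,2} = 1
G(17) = mex{0,0,3,3,2} = 1
P-positions are exactly the n with G(n) = 0.

0, 1, 2, 12, 13, 14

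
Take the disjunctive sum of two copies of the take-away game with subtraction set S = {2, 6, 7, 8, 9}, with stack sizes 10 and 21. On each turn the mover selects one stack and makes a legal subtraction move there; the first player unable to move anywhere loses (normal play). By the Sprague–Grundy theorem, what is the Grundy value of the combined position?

2

All stacks use S = {2, 6, 7, 8, 9}:
G(0) = 0
G(1) = mex{} = 0
G(2) = mex{0} = 1
G(3) = mex{0} = 1
G(4) = mex{1} = 0
G(5) = mex{1} = 0
G(6) = mex{0,0} = 1
G(7) = mex{0,0,0} = 1
G(8) = mex{1,1,0,0} = 2
G(9) = mex{1,1,1,0,0} = 2
G(10) = mex{2,0,1,1,0} = 3
G(11) = mex{2,0,0,1,1} = 3
G(12) = mex{3,1,0,0,1} = 2
G(13) = mex{3,1,1,0,0} = 2
G(14) = mex{2,2,1,1,0} = 3
G(15) = mex{2,2,2,1,1} = 0
G(16) = mex{3,3,2,2,1} = 0
G(17) = mex{0,3,3,2,2} = 1
G(18) = mex{0,2,3,3,2} = 1
G(19) = mex{1,2,2,3,3} = 0
G(20) = mex{1,3,2,2,3} = 0
G(21) = mex{0,0,3,2,2} = 1
Stack A: G(10) = 3.
Stack B: G(21) = 1.
Combined Grundy value = 3 ⊕ 1 = 2.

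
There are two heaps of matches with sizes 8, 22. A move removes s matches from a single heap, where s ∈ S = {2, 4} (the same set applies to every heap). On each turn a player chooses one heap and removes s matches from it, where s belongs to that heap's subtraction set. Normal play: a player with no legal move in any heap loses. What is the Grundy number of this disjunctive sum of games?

All heaps use S = {2, 4}:
n :  0  1  2  3  4  5  6  7  8  9 10 11 12 13 14 15 16 17 18 19 20 21 22
G :  0  0  1  1  2  2  0  0  1  1  2  2  0  0  1  1  2  2  0  0  1  1  2
Heap A: G(8) = 1.
Heap B: G(22) = 2.
Combined Grundy value = 1 ⊕ 2 = 3.

3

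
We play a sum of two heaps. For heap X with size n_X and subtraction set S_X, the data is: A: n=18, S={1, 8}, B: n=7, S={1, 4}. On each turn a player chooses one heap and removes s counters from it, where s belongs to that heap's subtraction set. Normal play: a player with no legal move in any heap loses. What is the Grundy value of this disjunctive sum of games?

0

Heap A, S = {1, 8}:
n :  0  1  2  3  4  5  6  7  8  9 10 11 12 13 14 15 16 17 18
G :  0  1  0  1  0  1  0  1  2  0  1  0  1  0  1  0  1  2  0
G_A(18) = 0.
Heap B, S = {1, 4}:
G(0) = 0
G(1) = mex{0} = 1
G(2) = mex{1} = 0
G(3) = mex{0} = 1
G(4) = mex{1,0} = 2
G(5) = mex{2,1} = 0
G(6) = mex{0,0} = 1
G(7) = mex{1,1} = 0
G_B(7) = 0.
Combined Grundy value = 0 ⊕ 0 = 0.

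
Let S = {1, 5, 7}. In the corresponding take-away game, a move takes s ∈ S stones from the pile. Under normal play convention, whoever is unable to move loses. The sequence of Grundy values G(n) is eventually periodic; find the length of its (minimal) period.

2

G(0) = 0
G(1) = mex{0} = 1
G(2) = mex{1} = 0
G(3) = mex{0} = 1
G(4) = mex{1} = 0
G(5) = mex{0,0} = 1
G(6) = mex{1,1} = 0
G(7) = mex{0,0,0} = 1
G(8) = mex{1,1,1} = 0
G(9) = mex{0,0,0} = 1
G(10) = mex{1,1,1} = 0
G(11) = mex{0,0,0} = 1
G(12) = mex{1,1,1} = 0
G(13) = mex{0,0,0} = 1
G(14) = mex{1,1,1} = 0
G(n+2) = G(n) holds for n = 0,…,6 (a full window of length max(S) = 7), so the sequence is purely periodic with period 2.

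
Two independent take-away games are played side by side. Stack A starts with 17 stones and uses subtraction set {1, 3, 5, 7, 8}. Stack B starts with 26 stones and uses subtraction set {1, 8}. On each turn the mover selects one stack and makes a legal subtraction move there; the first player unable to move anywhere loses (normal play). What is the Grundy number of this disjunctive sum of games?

2

Stack A, S = {1, 3, 5, 7, 8}:
n :  0  1  2  3  4  5  6  7  8  9 10 11 12 13 14 15 16 17
G :  0  1  0  1  0  1  0  1  2  3  2  3  2  3  2  0  1  0
G_A(17) = 0.
Stack B, S = {1, 8}:
n :  0  1  2  3  4  5  6  7  8  9 10 11 12 13 14 15 16 17 18 19 20 21 22 23 24 25 26
G :  0  1  0  1  0  1  0  1  2  0  1  0  1  0  1  0  1  2  0  1  0  1  0  1  0  1  2
G_B(26) = 2.
Combined Grundy value = 0 ⊕ 2 = 2.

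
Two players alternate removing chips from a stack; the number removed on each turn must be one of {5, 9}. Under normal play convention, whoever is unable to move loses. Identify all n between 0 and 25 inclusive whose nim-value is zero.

G(0) = 0
G(1) = mex{} = 0
G(2) = mex{} = 0
G(3) = mex{} = 0
G(4) = mex{} = 0
G(5) = mex{0} = 1
G(6) = mex{0} = 1
G(7) = mex{0} = 1
G(8) = mex{0} = 1
G(9) = mex{0,0} = 1
G(10) = mex{1,0} = 2
G(11) = mex{1,0} = 2
G(12) = mex{1,0} = 2
G(13) = mex{1,0} = 2
G(14) = mex{1,1} = 0
G(15) = mex{2,1} = 0
G(16) = mex{2,1} = 0
G(17) = mex{2,1} = 0
G(18) = mex{2,1} = 0
G(19) = mex{0,2} = 1
G(20) = mex{0,2} = 1
G(21) = mex{0,2} = 1
G(22) = mex{0,2} = 1
G(23) = mex{0,0} = 1
G(24) = mex{1,0} = 2
G(25) = mex{1,0} = 2
P-positions are exactly the n with G(n) = 0.

0, 1, 2, 3, 4, 14, 15, 16, 17, 18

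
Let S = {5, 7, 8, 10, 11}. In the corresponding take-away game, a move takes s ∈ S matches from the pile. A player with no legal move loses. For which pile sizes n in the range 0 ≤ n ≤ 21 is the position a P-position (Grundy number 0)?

0, 1, 2, 3, 4, 16, 17, 18, 19, 20

n :  0  1  2  3  4  5  6  7  8  9 10 11 12 13 14 15 16 17 18 19 20 21
G :  0  0  0  0  0  1  1  1  1  1  2  2  2  2  2  3  0  0  0  0  0  1
P-positions are exactly the n with G(n) = 0.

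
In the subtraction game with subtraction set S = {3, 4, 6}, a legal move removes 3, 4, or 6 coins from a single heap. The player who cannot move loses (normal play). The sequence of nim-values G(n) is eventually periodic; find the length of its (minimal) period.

n :  0  1  2  3  4  5  6  7  8  9 10 11 12 13 14 15 16 17 18 19
G :  0  0  0  1  1  1  2  2  2  0  0  0  1  1  1  2  2  2  0  0
G(n+9) = G(n) holds for n = 0,…,5 (a full window of length max(S) = 6), so the sequence is purely periodic with period 9.

9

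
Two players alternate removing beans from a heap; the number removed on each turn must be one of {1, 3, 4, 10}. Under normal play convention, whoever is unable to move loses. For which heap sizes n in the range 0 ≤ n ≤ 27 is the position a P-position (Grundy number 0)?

0, 2, 7, 9, 14, 16, 21, 23

n :  0  1  2  3  4  5  6  7  8  9 10 11 12 13 14 15 16 17 18 19 20 21 22 23 24 25 26 27
G :  0  1  0  1  2  3  2  0  1  0  1  2  3  2  0  1  0  1  2  3  2  0  1  0  1  2  3  2
P-positions are exactly the n with G(n) = 0.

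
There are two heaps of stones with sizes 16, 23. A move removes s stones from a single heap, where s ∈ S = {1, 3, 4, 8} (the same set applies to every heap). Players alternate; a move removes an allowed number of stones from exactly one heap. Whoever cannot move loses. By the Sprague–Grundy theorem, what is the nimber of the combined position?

0

All heaps use S = {1, 3, 4, 8}:
n :  0  1  2  3  4  5  6  7  8  9 10 11 12 13 14 15 16 17 18 19 20 21 22 23
G :  0  1  0  1  2  3  2  0  1  0  1  2  3  2  0  1  0  1  2  3  2  0  1  0
Heap A: G(16) = 0.
Heap B: G(23) = 0.
Combined Grundy value = 0 ⊕ 0 = 0.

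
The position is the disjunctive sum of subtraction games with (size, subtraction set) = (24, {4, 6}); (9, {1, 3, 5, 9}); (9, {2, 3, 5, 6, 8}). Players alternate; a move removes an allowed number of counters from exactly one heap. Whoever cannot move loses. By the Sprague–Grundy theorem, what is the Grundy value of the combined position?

Heap A, S = {4, 6}:
G(0) = 0
G(1) = mex{} = 0
G(2) = mex{} = 0
G(3) = mex{} = 0
G(4) = mex{0} = 1
G(5) = mex{0} = 1
G(6) = mex{0,0} = 1
G(7) = mex{0,0} = 1
G(8) = mex{1,0} = 2
G(9) = mex{1,0} = 2
G(10) = mex{1,1} = 0
G(11) = mex{1,1} = 0
G(12) = mex{2,1} = 0
G(13) = mex{2,1} = 0
G(14) = mex{0,2} = 1
G(15) = mex{0,2} = 1
G(16) = mex{0,0} = 1
G(17) = mex{0,0} = 1
G(18) = mex{1,0} = 2
G(19) = mex{1,0} = 2
G(20) = mex{1,1} = 0
G(21) = mex{1,1} = 0
G(22) = mex{2,1} = 0
G(23) = mex{2,1} = 0
G(24) = mex{0,2} = 1
G_A(24) = 1.
Heap B, S = {1, 3, 5, 9}:
n : 0 1 2 3 4 5 6 7 8 9
G : 0 1 0 1 0 1 0 1 0 1
G_B(9) = 1.
Heap C, S = {2, 3, 5, 6, 8}:
n : 0 1 2 3 4 5 6 7 8 9
G : 0 0 1 1 2 2 3 3 4 4
G_C(9) = 4.
Combined Grundy value = 1 ⊕ 1 ⊕ 4 = 4.

4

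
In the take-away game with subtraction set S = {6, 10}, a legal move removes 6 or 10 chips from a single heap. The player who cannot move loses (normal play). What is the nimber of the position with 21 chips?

n :  0  1  2  3  4  5  6  7  8  9 10 11 12 13 14 15 16 17 18 19 20 21
G :  0  0  0  0  0  0  1  1  1  1  1  1  2  2  2  2  0  0  0  0  0  0

0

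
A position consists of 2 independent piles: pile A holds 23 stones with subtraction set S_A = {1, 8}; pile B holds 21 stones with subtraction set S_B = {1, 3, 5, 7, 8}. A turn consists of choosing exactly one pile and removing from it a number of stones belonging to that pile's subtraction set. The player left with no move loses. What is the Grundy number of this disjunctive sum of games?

1

Pile A, S = {1, 8}:
n :  0  1  2  3  4  5  6  7  8  9 10 11 12 13 14 15 16 17 18 19 20 21 22 23
G :  0  1  0  1  0  1  0  1  2  0  1  0  1  0  1  0  1  2  0  1  0  1  0  1
G_A(23) = 1.
Pile B, S = {1, 3, 5, 7, 8}:
n :  0  1  2  3  4  5  6  7  8  9 10 11 12 13 14 15 16 17 18 19 20 21
G :  0  1  0  1  0  1  0  1  2  3  2  3  2  3  2  0  1  0  1  0  1  0
G_B(21) = 0.
Combined Grundy value = 1 ⊕ 0 = 1.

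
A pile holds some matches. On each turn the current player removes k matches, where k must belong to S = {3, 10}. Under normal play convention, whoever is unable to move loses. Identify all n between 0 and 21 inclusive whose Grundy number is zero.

G(0) = 0
G(1) = mex{} = 0
G(2) = mex{} = 0
G(3) = mex{0} = 1
G(4) = mex{0} = 1
G(5) = mex{0} = 1
G(6) = mex{1} = 0
G(7) = mex{1} = 0
G(8) = mex{1} = 0
G(9) = mex{0} = 1
G(10) = mex{0,0} = 1
G(11) = mex{0,0} = 1
G(12) = mex{1,0} = 2
G(13) = mex{1,1} = 0
G(14) = mex{1,1} = 0
G(15) = mex{2,1} = 0
G(16) = mex{0,0} = 1
G(17) = mex{0,0} = 1
G(18) = mex{0,0} = 1
G(19) = mex{1,1} = 0
G(20) = mex{1,1} = 0
G(21) = mex{1,1} = 0
P-positions are exactly the n with G(n) = 0.

0, 1, 2, 6, 7, 8, 13, 14, 15, 19, 20, 21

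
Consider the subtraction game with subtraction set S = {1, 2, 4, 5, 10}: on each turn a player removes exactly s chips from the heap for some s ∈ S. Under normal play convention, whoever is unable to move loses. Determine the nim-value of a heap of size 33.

n :  0  1  2  3  4  5  6  7  8  9 10 11 12 13 14 15 16 17 18 19 20 21 22 23 24 25 26 27 28 29 30 31 32 33
G :  0  1  2  0  1  2  0  1  2  0  1  2  0  1  2  0  1  2  0  1  2  0  1  2  0  1  2  0  1  2  0  1  2  0

0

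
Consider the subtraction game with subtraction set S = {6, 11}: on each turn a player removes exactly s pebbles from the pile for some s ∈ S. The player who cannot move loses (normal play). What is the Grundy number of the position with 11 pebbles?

n :  0  1  2  3  4  5  6  7  8  9 10 11
G :  0  0  0  0  0  0  1  1  1  1  1  1

1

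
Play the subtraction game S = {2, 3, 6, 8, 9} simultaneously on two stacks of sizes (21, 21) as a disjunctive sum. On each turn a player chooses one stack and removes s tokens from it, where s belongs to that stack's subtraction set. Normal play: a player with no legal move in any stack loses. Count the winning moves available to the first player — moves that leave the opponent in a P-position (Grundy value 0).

All stacks use S = {2, 3, 6, 8, 9}:
n :  0  1  2  3  4  5  6  7  8  9 10 11 12 13 14 15 16 17 18 19 20 21
G :  0  0  1  1  2  0  3  1  2  2  3  3  0  4  1  5  0  0  1  1  2  2
Stack A: G(21) = 2.
Stack B: G(21) = 2.
Combined Grundy value = 2 ⊕ 2 = 0.
A winning move leaves total XOR = 0, i.e. changes one component's Grundy value g to g ⊕ X where X is the current total.
Stack A: target g' = 2⊕0 = 2, but every legal move changes the Grundy value (mex property), so 0 moves.
Stack B: target g' = 2⊕0 = 2, but every legal move changes the Grundy value (mex property), so 0 moves.

0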